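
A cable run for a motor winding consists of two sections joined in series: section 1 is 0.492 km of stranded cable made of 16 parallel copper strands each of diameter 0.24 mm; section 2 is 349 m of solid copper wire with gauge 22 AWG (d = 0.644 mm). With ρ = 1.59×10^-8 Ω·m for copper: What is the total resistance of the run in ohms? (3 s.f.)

27.8 Ω

Section 1: A_strand = π(1.2000e-04)² = 4.524e-08 m²; R₁ = ρL/(N·A_s) = (1.59×10^-8)(492)/(16×4.524e-08) = 10.81 Ω
Section 2: A = π(0.644/2 mm)² = π(3.2200e-04 m)² = 3.257e-07 m²
R₂ = (1.59×10^-8)(349)/(3.257e-07) = 17.04 Ω
R = R₁ + R₂ = 27.8 Ω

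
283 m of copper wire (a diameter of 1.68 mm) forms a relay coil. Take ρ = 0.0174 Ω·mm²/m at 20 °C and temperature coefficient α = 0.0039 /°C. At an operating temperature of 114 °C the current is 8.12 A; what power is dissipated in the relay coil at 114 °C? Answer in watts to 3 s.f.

ρ = 0.0174 Ω·mm²/m = 1.74×10^-8 Ω·m
A = π(d/2)² = π(8.4000e-04 m)² = 2.217e-06 m²
R₍20₎ = ρL/A = (1.74×10^-8)(283)/(2.217e-06) = 2.221 Ω
R₍114₎ = R₍20₎(1 + αΔT) = 2.221 × (1 + 0.0039×94) = 3.036 Ω
P = I²R = (8.12)² × 3.036 = 200 W

200 W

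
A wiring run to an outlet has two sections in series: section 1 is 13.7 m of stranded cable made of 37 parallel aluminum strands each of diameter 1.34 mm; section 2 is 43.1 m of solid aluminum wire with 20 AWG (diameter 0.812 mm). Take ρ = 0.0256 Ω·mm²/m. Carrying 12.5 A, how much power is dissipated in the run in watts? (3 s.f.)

334 W

ρ = 0.0256 Ω·mm²/m = 2.56×10^-8 Ω·m
Section 1: A_strand = π(6.7000e-04)² = 1.410e-06 m²; R₁ = ρL/(N·A_s) = (2.56×10^-8)(13.7)/(37×1.410e-06) = 0.006721 Ω
Section 2: A = π(0.812/2 mm)² = π(4.0600e-04 m)² = 5.178e-07 m²
R₂ = (2.56×10^-8)(43.1)/(5.178e-07) = 2.131 Ω
R = R₁ + R₂ = 2.137 Ω
P = I²R = (12.5)² × 2.137 = 334 W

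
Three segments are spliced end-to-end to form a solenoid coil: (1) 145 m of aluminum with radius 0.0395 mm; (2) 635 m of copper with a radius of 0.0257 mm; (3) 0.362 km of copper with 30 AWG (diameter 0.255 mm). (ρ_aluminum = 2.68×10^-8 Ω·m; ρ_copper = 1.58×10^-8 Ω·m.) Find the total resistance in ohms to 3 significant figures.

5740 Ω

Seg 1: A = πr² = π(3.9500e-05 m)² = 4.902e-09 m²
R_1 = (2.68×10^-8)(145)/(4.902e-09) = 792.8 Ω
Seg 2: A = πr² = π(2.5700e-05 m)² = 2.075e-09 m²
R_2 = (1.58×10^-8)(635)/(2.075e-09) = 4835 Ω
Seg 3: A = π(0.255/2 mm)² = π(1.2750e-04 m)² = 5.107e-08 m²
R_3 = (1.58×10^-8)(362)/(5.107e-08) = 112 Ω
R_total = R_1 + R_2 + R_3 = 5740 Ω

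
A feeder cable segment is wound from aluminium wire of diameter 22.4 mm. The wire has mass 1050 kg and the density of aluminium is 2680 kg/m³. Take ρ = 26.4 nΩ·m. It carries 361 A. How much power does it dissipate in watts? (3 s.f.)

ρ = 26.4 nΩ·m = 2.64×10^-8 Ω·m
A = π(d/2)² = π(1.1200e-02 m)² = 3.9408e-04 m²
L = m/(density·A) = 1050/(2680×3.9408e-04) = 994.2 m
R = ρL/A = (2.64×10^-8)(994.2)/(3.9408e-04) = 0.0666 Ω
P = I²R = (361)² × 0.0666 = 8680 W

8680 W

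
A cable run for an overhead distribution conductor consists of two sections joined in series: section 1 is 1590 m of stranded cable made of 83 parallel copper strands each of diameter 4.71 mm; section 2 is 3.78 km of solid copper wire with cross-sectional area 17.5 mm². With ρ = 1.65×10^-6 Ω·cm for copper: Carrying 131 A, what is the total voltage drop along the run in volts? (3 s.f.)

469 V

ρ = 1.65×10^-6 Ω·cm = 1.65×10^-8 Ω·m
Section 1: A_strand = π(2.3550e-03)² = 1.742e-05 m²; R₁ = ρL/(N·A_s) = (1.65×10^-8)(1590)/(83×1.742e-05) = 0.01814 Ω
Section 2: A = 17.5 mm² = 1.750e-05 m²
R₂ = (1.65×10^-8)(3780)/(1.750e-05) = 3.564 Ω
R = R₁ + R₂ = 3.582 Ω
V = IR = 131 × 3.582 = 469 V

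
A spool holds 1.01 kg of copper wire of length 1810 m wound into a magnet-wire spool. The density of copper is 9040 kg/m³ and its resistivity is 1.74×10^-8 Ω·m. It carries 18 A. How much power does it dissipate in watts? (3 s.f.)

A = m/(density·L) = 1.01/(9040×1810) = 6.1727e-08 m²
R = ρL/A = (1.74×10^-8)(1810)/(6.1727e-08) = 510.2 Ω
P = I²R = (18)² × 510.2 = 1.65×10^5 W

1.65×10^5 W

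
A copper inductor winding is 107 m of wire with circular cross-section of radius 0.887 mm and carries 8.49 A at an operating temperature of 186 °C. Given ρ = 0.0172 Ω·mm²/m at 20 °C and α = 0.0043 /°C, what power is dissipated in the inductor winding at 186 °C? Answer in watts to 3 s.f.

92.0 W

ρ = 0.0172 Ω·mm²/m = 1.72×10^-8 Ω·m
A = πr² = π(8.8700e-04 m)² = 2.472e-06 m²
R₍20₎ = ρL/A = (1.72×10^-8)(107)/(2.472e-06) = 0.7446 Ω
R₍186₎ = R₍20₎(1 + αΔT) = 0.7446 × (1 + 0.0043×166) = 1.276 Ω
P = I²R = (8.49)² × 1.276 = 92.0 W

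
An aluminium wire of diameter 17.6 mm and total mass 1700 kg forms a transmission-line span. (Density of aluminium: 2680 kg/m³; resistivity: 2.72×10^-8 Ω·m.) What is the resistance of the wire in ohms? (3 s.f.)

A = π(d/2)² = π(8.8000e-03 m)² = 2.4328e-04 m²
L = m/(density·A) = 1700/(2680×2.4328e-04) = 2607 m
R = ρL/A = (2.72×10^-8)(2607)/(2.4328e-04) = 0.292 Ω

0.292 Ω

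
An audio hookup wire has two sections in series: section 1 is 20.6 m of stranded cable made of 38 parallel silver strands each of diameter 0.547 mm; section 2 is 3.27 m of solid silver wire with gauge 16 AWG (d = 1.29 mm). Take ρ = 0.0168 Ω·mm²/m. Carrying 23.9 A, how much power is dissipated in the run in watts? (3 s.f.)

ρ = 0.0168 Ω·mm²/m = 1.68×10^-8 Ω·m
Section 1: A_strand = π(2.7350e-04)² = 2.350e-07 m²; R₁ = ρL/(N·A_s) = (1.68×10^-8)(20.6)/(38×2.350e-07) = 0.03876 Ω
Section 2: A = π(1.29/2 mm)² = π(6.4500e-04 m)² = 1.307e-06 m²
R₂ = (1.68×10^-8)(3.27)/(1.307e-06) = 0.04203 Ω
R = R₁ + R₂ = 0.08079 Ω
P = I²R = (23.9)² × 0.08079 = 46.1 W

46.1 W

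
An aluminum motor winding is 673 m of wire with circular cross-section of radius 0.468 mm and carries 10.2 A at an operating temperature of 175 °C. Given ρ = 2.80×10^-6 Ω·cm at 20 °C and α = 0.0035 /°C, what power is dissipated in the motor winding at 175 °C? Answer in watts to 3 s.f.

4390 W

ρ = 2.80×10^-6 Ω·cm = 2.80×10^-8 Ω·m
A = πr² = π(4.6800e-04 m)² = 6.881e-07 m²
R₍20₎ = ρL/A = (2.80×10^-8)(673)/(6.881e-07) = 27.39 Ω
R₍175₎ = R₍20₎(1 + αΔT) = 27.39 × (1 + 0.0035×155) = 42.24 Ω
P = I²R = (10.2)² × 42.24 = 4390 W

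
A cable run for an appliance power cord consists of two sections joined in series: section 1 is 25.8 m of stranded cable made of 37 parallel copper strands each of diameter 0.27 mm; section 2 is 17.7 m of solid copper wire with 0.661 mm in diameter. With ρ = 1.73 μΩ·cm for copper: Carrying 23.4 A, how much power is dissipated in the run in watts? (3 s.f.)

604 W

ρ = 1.73 μΩ·cm = 1.73×10^-8 Ω·m
Section 1: A_strand = π(1.3500e-04)² = 5.726e-08 m²; R₁ = ρL/(N·A_s) = (1.73×10^-8)(25.8)/(37×5.726e-08) = 0.2107 Ω
Section 2: A = π(d/2)² = π(3.3050e-04 m)² = 3.432e-07 m²
R₂ = (1.73×10^-8)(17.7)/(3.432e-07) = 0.8923 Ω
R = R₁ + R₂ = 1.103 Ω
P = I²R = (23.4)² × 1.103 = 604 W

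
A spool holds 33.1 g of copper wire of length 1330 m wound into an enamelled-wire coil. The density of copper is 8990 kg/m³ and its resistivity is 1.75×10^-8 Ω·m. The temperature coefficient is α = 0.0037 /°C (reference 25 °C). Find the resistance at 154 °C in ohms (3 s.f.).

12400 Ω

A = m/(density·L) = 0.0331/(8990×1330) = 2.7683e-09 m²
R = ρL/A = (1.75×10^-8)(1330)/(2.7683e-09) = 8408 Ω
R(154 °C) = 8408 × (1 + 0.0037×129) = 12400 Ω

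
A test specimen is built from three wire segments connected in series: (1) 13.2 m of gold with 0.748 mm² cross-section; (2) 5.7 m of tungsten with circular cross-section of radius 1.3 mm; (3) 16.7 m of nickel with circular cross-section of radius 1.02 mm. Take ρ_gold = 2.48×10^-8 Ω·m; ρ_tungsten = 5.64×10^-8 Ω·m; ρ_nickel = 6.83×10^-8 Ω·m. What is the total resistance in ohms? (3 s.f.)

0.847 Ω

Seg 1: A = 0.748 mm² = 7.480e-07 m²
R_1 = (2.48×10^-8)(13.2)/(7.480e-07) = 0.4376 Ω
Seg 2: A = πr² = π(1.3000e-03 m)² = 5.309e-06 m²
R_2 = (5.64×10^-8)(5.7)/(5.309e-06) = 0.06055 Ω
Seg 3: A = πr² = π(1.0200e-03 m)² = 3.269e-06 m²
R_3 = (6.83×10^-8)(16.7)/(3.269e-06) = 0.349 Ω
R_total = R_1 + R_2 + R_3 = 0.847 Ω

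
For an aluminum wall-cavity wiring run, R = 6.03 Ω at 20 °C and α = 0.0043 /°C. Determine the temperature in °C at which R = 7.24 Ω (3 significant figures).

66.7 °C

R = R₀(1 + α(T − T₀)) ⇒ T = T₀ + (R/R₀ − 1)/α
T = 20 + (7.24/6.03 − 1)/0.0043 = 20 + (0.2007)/0.0043 = 66.7 °C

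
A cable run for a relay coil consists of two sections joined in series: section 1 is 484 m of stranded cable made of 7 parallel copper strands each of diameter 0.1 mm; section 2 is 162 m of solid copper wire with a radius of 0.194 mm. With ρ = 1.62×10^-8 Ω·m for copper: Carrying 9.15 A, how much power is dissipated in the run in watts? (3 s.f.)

13800 W

Section 1: A_strand = π(5.0000e-05)² = 7.854e-09 m²; R₁ = ρL/(N·A_s) = (1.62×10^-8)(484)/(7×7.854e-09) = 142.6 Ω
Section 2: A = πr² = π(1.9400e-04 m)² = 1.182e-07 m²
R₂ = (1.62×10^-8)(162)/(1.182e-07) = 22.2 Ω
R = R₁ + R₂ = 164.8 Ω
P = I²R = (9.15)² × 164.8 = 13800 W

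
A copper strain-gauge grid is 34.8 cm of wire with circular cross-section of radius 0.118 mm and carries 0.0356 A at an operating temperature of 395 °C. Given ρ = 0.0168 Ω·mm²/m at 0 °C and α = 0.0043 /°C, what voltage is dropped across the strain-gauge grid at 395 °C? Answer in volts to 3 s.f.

ρ = 0.0168 Ω·mm²/m = 1.68×10^-8 Ω·m
A = πr² = π(1.1800e-04 m)² = 4.374e-08 m²
R₍0₎ = ρL/A = (1.68×10^-8)(0.348)/(4.374e-08) = 0.1337 Ω
R₍395₎ = R₍0₎(1 + αΔT) = 0.1337 × (1 + 0.0043×395) = 0.3607 Ω
V = IR = 0.0356 × 0.3607 = 0.0128 V

0.0128 V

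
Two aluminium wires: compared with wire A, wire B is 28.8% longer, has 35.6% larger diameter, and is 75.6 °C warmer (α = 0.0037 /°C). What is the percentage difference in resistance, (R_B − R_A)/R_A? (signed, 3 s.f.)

R ∝ ρL/d² with ρ ∝ (1+αΔT), so R_B/R_A = (1 + 28.8/100) × (1 + 35.6/100)⁻² × (1 + 0.0037×75.6)
= 1.288 × 0.5438 × 1.28 = 0.8964
(R_B − R_A)/R_A = 0.8964 − 1 = -10.4%

-10.4%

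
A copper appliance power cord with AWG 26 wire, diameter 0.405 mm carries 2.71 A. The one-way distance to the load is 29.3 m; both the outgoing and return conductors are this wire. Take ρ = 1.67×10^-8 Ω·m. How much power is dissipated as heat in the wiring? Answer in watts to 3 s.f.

A = π(0.405/2 mm)² = π(2.0250e-04 m)² = 1.288e-07 m²
Total conductor length (both ways) L = 2 × 29.3 = 58.6 m
R = ρL/A = (1.67×10^-8)(58.6)/(1.288e-07) = 7.597 Ω
P = I²R = (2.71)² × 7.597 = 55.8 W

55.8 W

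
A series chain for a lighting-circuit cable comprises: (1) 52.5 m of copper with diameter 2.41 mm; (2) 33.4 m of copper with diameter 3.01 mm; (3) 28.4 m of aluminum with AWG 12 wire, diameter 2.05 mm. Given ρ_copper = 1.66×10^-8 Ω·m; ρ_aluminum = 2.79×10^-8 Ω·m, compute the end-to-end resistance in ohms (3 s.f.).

0.509 Ω

Seg 1: A = π(d/2)² = π(1.2050e-03 m)² = 4.562e-06 m²
R_1 = (1.66×10^-8)(52.5)/(4.562e-06) = 0.191 Ω
Seg 2: A = π(d/2)² = π(1.5050e-03 m)² = 7.116e-06 m²
R_2 = (1.66×10^-8)(33.4)/(7.116e-06) = 0.07792 Ω
Seg 3: A = π(2.05/2 mm)² = π(1.0250e-03 m)² = 3.301e-06 m²
R_3 = (2.79×10^-8)(28.4)/(3.301e-06) = 0.2401 Ω
R_total = R_1 + R_2 + R_3 = 0.509 Ω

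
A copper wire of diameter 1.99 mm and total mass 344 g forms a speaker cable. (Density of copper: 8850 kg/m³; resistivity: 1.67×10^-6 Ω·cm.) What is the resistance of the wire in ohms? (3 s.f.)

0.0671 Ω

ρ = 1.67×10^-6 Ω·cm = 1.67×10^-8 Ω·m
A = π(d/2)² = π(9.9500e-04 m)² = 3.1103e-06 m²
L = m/(density·A) = 0.344/(8850×3.1103e-06) = 12.5 m
R = ρL/A = (1.67×10^-8)(12.5)/(3.1103e-06) = 0.0671 Ω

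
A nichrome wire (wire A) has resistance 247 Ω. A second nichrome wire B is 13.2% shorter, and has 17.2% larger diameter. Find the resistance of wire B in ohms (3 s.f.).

R ∝ L/d², so R_B/R_A = (1 − 13.2/100) × (1 + 17.2/100)⁻²
= 0.868 × 0.728 = 0.6319
R_B = 0.6319 × 247 = 156 Ω

156 Ω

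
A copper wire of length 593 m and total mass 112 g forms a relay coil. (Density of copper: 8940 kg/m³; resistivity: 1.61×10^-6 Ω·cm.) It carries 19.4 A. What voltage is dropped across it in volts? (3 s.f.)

ρ = 1.61×10^-6 Ω·cm = 1.61×10^-8 Ω·m
A = m/(density·L) = 0.112/(8940×593) = 2.1126e-08 m²
R = ρL/A = (1.61×10^-8)(593)/(2.1126e-08) = 451.9 Ω
V = IR = 19.4 × 451.9 = 8770 V

8770 V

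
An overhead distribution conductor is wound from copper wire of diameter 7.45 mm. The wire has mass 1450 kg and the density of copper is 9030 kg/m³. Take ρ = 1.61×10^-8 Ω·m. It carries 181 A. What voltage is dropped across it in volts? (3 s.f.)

A = π(d/2)² = π(3.7250e-03 m)² = 4.3592e-05 m²
L = m/(density·A) = 1450/(9030×4.3592e-05) = 3684 m
R = ρL/A = (1.61×10^-8)(3684)/(4.3592e-05) = 1.361 Ω
V = IR = 181 × 1.361 = 246 V

246 V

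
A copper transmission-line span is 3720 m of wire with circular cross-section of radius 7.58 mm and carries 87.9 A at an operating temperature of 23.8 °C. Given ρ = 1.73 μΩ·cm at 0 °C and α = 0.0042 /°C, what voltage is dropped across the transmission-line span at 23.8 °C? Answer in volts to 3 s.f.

34.5 V

ρ = 1.73 μΩ·cm = 1.73×10^-8 Ω·m
A = πr² = π(7.5800e-03 m)² = 1.805e-04 m²
R₍0₎ = ρL/A = (1.73×10^-8)(3720)/(1.805e-04) = 0.3565 Ω
R₍23.8₎ = R₍0₎(1 + αΔT) = 0.3565 × (1 + 0.0042×23.8) = 0.3922 Ω
V = IR = 87.9 × 0.3922 = 34.5 V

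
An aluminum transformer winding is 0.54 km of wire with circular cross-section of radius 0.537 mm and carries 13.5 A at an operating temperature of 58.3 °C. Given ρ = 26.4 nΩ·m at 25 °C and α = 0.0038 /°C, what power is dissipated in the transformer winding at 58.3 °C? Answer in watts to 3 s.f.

3230 W

ρ = 26.4 nΩ·m = 2.64×10^-8 Ω·m
A = πr² = π(5.3700e-04 m)² = 9.059e-07 m²
R₍25₎ = ρL/A = (2.64×10^-8)(540)/(9.059e-07) = 15.74 Ω
R₍58.3₎ = R₍25₎(1 + αΔT) = 15.74 × (1 + 0.0038×33.3) = 17.73 Ω
P = I²R = (13.5)² × 17.73 = 3230 W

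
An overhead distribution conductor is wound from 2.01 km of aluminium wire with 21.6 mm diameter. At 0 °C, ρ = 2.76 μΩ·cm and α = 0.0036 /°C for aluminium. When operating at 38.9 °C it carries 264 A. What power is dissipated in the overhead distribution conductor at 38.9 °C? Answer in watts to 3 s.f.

ρ = 2.76 μΩ·cm = 2.76×10^-8 Ω·m
A = π(d/2)² = π(1.0800e-02 m)² = 3.664e-04 m²
R₍0₎ = ρL/A = (2.76×10^-8)(2010)/(3.664e-04) = 0.1514 Ω
R₍38.9₎ = R₍0₎(1 + αΔT) = 0.1514 × (1 + 0.0036×38.9) = 0.1726 Ω
P = I²R = (264)² × 0.1726 = 12000 W

12000 W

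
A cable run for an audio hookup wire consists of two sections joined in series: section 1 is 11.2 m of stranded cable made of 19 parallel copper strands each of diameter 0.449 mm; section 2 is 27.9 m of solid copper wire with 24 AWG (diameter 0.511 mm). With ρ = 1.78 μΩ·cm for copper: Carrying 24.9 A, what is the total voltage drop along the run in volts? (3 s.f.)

61.9 V

ρ = 1.78 μΩ·cm = 1.78×10^-8 Ω·m
Section 1: A_strand = π(2.2450e-04)² = 1.583e-07 m²; R₁ = ρL/(N·A_s) = (1.78×10^-8)(11.2)/(19×1.583e-07) = 0.06627 Ω
Section 2: A = π(0.511/2 mm)² = π(2.5550e-04 m)² = 2.051e-07 m²
R₂ = (1.78×10^-8)(27.9)/(2.051e-07) = 2.422 Ω
R = R₁ + R₂ = 2.488 Ω
V = IR = 24.9 × 2.488 = 61.9 V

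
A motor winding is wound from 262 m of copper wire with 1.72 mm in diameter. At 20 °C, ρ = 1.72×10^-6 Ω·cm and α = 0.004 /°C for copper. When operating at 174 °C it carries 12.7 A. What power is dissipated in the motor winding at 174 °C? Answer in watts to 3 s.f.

506 W

ρ = 1.72×10^-6 Ω·cm = 1.72×10^-8 Ω·m
A = π(d/2)² = π(8.6000e-04 m)² = 2.324e-06 m²
R₍20₎ = ρL/A = (1.72×10^-8)(262)/(2.324e-06) = 1.939 Ω
R₍174₎ = R₍20₎(1 + αΔT) = 1.939 × (1 + 0.004×154) = 3.134 Ω
P = I²R = (12.7)² × 3.134 = 506 W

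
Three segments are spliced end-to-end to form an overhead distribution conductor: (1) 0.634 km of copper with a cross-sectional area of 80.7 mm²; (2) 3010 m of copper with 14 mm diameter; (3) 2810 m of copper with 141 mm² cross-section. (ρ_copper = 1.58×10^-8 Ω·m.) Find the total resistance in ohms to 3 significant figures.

0.748 Ω

Seg 1: A = 80.7 mm² = 8.070e-05 m²
R_1 = (1.58×10^-8)(634)/(8.070e-05) = 0.1241 Ω
Seg 2: A = π(d/2)² = π(7.0000e-03 m)² = 1.539e-04 m²
R_2 = (1.58×10^-8)(3010)/(1.539e-04) = 0.3089 Ω
Seg 3: A = 141 mm² = 1.410e-04 m²
R_3 = (1.58×10^-8)(2810)/(1.410e-04) = 0.3149 Ω
R_total = R_1 + R_2 + R_3 = 0.748 Ω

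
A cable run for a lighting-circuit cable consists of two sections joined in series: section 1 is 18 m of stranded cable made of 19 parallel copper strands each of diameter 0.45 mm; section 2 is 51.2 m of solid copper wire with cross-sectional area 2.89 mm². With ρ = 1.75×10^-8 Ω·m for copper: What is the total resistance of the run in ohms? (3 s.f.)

0.414 Ω

Section 1: A_strand = π(2.2500e-04)² = 1.590e-07 m²; R₁ = ρL/(N·A_s) = (1.75×10^-8)(18)/(19×1.590e-07) = 0.1042 Ω
Section 2: A = 2.89 mm² = 2.890e-06 m²
R₂ = (1.75×10^-8)(51.2)/(2.890e-06) = 0.31 Ω
R = R₁ + R₂ = 0.414 Ω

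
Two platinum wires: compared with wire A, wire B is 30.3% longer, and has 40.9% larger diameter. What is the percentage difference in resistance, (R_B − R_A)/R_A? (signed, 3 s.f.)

-34.4%

R ∝ L/d², so R_B/R_A = (1 + 30.3/100) × (1 + 40.9/100)⁻²
= 1.303 × 0.5037 = 0.6563
(R_B − R_A)/R_A = 0.6563 − 1 = -34.4%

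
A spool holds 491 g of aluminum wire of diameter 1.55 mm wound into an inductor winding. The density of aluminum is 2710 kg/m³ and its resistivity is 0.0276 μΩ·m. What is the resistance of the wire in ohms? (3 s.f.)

ρ = 0.0276 μΩ·m = 2.76×10^-8 Ω·m
A = π(d/2)² = π(7.7500e-04 m)² = 1.8869e-06 m²
L = m/(density·A) = 0.491/(2710×1.8869e-06) = 96.02 m
R = ρL/A = (2.76×10^-8)(96.02)/(1.8869e-06) = 1.40 Ω

1.40 Ω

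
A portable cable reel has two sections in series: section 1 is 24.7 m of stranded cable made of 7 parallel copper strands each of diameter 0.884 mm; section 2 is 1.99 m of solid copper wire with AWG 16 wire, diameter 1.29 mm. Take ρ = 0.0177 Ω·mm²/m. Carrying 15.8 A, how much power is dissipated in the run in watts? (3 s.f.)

ρ = 0.0177 Ω·mm²/m = 1.77×10^-8 Ω·m
Section 1: A_strand = π(4.4200e-04)² = 6.138e-07 m²; R₁ = ρL/(N·A_s) = (1.77×10^-8)(24.7)/(7×6.138e-07) = 0.1018 Ω
Section 2: A = π(1.29/2 mm)² = π(6.4500e-04 m)² = 1.307e-06 m²
R₂ = (1.77×10^-8)(1.99)/(1.307e-06) = 0.02695 Ω
R = R₁ + R₂ = 0.1287 Ω
P = I²R = (15.8)² × 0.1287 = 32.1 W

32.1 W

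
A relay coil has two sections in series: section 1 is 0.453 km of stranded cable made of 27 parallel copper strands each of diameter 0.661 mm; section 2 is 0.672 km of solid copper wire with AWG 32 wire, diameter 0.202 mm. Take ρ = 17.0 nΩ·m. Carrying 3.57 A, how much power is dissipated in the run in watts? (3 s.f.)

4550 W

ρ = 17.0 nΩ·m = 1.70×10^-8 Ω·m
Section 1: A_strand = π(3.3050e-04)² = 3.432e-07 m²; R₁ = ρL/(N·A_s) = (1.70×10^-8)(453)/(27×3.432e-07) = 0.8312 Ω
Section 2: A = π(0.202/2 mm)² = π(1.0100e-04 m)² = 3.205e-08 m²
R₂ = (1.70×10^-8)(672)/(3.205e-08) = 356.5 Ω
R = R₁ + R₂ = 357.3 Ω
P = I²R = (3.57)² × 357.3 = 4550 W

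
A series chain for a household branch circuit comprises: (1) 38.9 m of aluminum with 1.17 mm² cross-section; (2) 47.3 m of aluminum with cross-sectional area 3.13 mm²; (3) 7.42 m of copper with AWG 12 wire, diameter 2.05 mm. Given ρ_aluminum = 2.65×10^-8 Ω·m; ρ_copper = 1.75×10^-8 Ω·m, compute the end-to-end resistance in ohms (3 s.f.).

Seg 1: A = 1.17 mm² = 1.170e-06 m²
R_1 = (2.65×10^-8)(38.9)/(1.170e-06) = 0.8811 Ω
Seg 2: A = 3.13 mm² = 3.130e-06 m²
R_2 = (2.65×10^-8)(47.3)/(3.130e-06) = 0.4005 Ω
Seg 3: A = π(2.05/2 mm)² = π(1.0250e-03 m)² = 3.301e-06 m²
R_3 = (1.75×10^-8)(7.42)/(3.301e-06) = 0.03934 Ω
R_total = R_1 + R_2 + R_3 = 1.32 Ω

1.32 Ω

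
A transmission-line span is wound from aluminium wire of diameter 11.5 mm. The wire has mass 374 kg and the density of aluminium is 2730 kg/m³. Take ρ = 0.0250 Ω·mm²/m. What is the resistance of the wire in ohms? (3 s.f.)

ρ = 0.0250 Ω·mm²/m = 2.50×10^-8 Ω·m
A = π(d/2)² = π(5.7500e-03 m)² = 1.0387e-04 m²
L = m/(density·A) = 374/(2730×1.0387e-04) = 1319 m
R = ρL/A = (2.50×10^-8)(1319)/(1.0387e-04) = 0.317 Ω

0.317 Ω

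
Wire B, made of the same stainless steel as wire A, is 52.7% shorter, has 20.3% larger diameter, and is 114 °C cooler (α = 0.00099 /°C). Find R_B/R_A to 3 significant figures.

0.290

R ∝ ρL/d² with ρ ∝ (1+αΔT), so R_B/R_A = (1 − 52.7/100) × (1 + 20.3/100)⁻² × (1 − 0.00099×114)
= 0.473 × 0.691 × 0.8871 = 0.290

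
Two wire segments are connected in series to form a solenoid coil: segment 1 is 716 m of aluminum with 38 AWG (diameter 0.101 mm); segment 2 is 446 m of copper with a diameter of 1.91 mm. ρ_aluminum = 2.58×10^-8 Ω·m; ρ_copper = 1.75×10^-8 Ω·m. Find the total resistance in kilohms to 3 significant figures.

2.31 kΩ

Segment 1: A = π(0.101/2 mm)² = π(5.0500e-05 m)² = 8.012e-09 m²
R₁ = ρL/A = (2.58×10^-8)(716)/(8.012e-09) = 2306 Ω
Segment 2: A = π(d/2)² = π(9.5500e-04 m)² = 2.865e-06 m²
R₂ = (1.75×10^-8)(446)/(2.865e-06) = 2.724 Ω
R = R₁ + R₂ = 2.31 kΩ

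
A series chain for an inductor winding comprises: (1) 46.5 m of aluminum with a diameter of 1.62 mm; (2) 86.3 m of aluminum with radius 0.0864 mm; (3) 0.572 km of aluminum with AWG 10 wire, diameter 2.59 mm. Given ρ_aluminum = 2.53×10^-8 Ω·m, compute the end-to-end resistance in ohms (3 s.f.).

Seg 1: A = π(d/2)² = π(8.1000e-04 m)² = 2.061e-06 m²
R_1 = (2.53×10^-8)(46.5)/(2.061e-06) = 0.5708 Ω
Seg 2: A = πr² = π(8.6400e-05 m)² = 2.345e-08 m²
R_2 = (2.53×10^-8)(86.3)/(2.345e-08) = 93.1 Ω
Seg 3: A = π(2.59/2 mm)² = π(1.2950e-03 m)² = 5.269e-06 m²
R_3 = (2.53×10^-8)(572)/(5.269e-06) = 2.747 Ω
R_total = R_1 + R_2 + R_3 = 96.4 Ω

96.4 Ω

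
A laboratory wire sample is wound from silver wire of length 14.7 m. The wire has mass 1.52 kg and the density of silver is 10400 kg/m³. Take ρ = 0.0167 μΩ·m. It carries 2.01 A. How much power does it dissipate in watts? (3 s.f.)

0.0998 W

ρ = 0.0167 μΩ·m = 1.67×10^-8 Ω·m
A = m/(density·L) = 1.52/(10400×14.7) = 9.9424e-06 m²
R = ρL/A = (1.67×10^-8)(14.7)/(9.9424e-06) = 0.02469 Ω
P = I²R = (2.01)² × 0.02469 = 0.0998 W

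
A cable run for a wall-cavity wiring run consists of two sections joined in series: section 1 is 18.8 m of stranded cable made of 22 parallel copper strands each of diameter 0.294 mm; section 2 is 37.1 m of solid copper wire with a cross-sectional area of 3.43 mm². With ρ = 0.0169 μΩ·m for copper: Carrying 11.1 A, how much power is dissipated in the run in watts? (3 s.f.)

48.7 W

ρ = 0.0169 μΩ·m = 1.69×10^-8 Ω·m
Section 1: A_strand = π(1.4700e-04)² = 6.789e-08 m²; R₁ = ρL/(N·A_s) = (1.69×10^-8)(18.8)/(22×6.789e-08) = 0.2127 Ω
Section 2: A = 3.43 mm² = 3.430e-06 m²
R₂ = (1.69×10^-8)(37.1)/(3.430e-06) = 0.1828 Ω
R = R₁ + R₂ = 0.3955 Ω
P = I²R = (11.1)² × 0.3955 = 48.7 W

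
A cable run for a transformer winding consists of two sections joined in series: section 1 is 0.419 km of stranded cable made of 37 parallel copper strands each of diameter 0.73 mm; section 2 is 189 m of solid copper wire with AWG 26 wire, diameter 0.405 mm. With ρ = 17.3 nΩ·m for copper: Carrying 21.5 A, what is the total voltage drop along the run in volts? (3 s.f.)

ρ = 17.3 nΩ·m = 1.73×10^-8 Ω·m
Section 1: A_strand = π(3.6500e-04)² = 4.185e-07 m²; R₁ = ρL/(N·A_s) = (1.73×10^-8)(419)/(37×4.185e-07) = 0.4681 Ω
Section 2: A = π(0.405/2 mm)² = π(2.0250e-04 m)² = 1.288e-07 m²
R₂ = (1.73×10^-8)(189)/(1.288e-07) = 25.38 Ω
R = R₁ + R₂ = 25.85 Ω
V = IR = 21.5 × 25.85 = 556 V

556 V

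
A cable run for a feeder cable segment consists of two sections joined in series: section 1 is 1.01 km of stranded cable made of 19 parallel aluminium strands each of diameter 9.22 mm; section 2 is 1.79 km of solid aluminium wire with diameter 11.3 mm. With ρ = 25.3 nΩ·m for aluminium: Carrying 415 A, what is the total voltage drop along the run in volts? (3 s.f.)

196 V

ρ = 25.3 nΩ·m = 2.53×10^-8 Ω·m
Section 1: A_strand = π(4.6100e-03)² = 6.677e-05 m²; R₁ = ρL/(N·A_s) = (2.53×10^-8)(1010)/(19×6.677e-05) = 0.02014 Ω
Section 2: A = π(d/2)² = π(5.6500e-03 m)² = 1.003e-04 m²
R₂ = (2.53×10^-8)(1790)/(1.003e-04) = 0.4516 Ω
R = R₁ + R₂ = 0.4717 Ω
V = IR = 415 × 0.4717 = 196 V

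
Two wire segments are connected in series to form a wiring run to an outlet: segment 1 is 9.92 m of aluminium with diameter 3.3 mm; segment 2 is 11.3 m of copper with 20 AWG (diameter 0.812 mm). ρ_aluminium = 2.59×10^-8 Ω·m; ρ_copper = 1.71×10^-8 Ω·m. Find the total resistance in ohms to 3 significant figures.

0.403 Ω

Segment 1: A = π(d/2)² = π(1.6500e-03 m)² = 8.553e-06 m²
R₁ = ρL/A = (2.59×10^-8)(9.92)/(8.553e-06) = 0.03004 Ω
Segment 2: A = π(0.812/2 mm)² = π(4.0600e-04 m)² = 5.178e-07 m²
R₂ = (1.71×10^-8)(11.3)/(5.178e-07) = 0.3731 Ω
R = R₁ + R₂ = 0.403 Ω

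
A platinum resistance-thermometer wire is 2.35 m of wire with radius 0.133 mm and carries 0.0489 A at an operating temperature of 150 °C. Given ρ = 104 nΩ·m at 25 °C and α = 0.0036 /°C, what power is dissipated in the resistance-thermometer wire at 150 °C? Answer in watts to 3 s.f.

0.0152 W

ρ = 104 nΩ·m = 1.04×10^-7 Ω·m
A = πr² = π(1.3300e-04 m)² = 5.557e-08 m²
R₍25₎ = ρL/A = (1.04×10^-7)(2.35)/(5.557e-08) = 4.398 Ω
R₍150₎ = R₍25₎(1 + αΔT) = 4.398 × (1 + 0.0036×125) = 6.377 Ω
P = I²R = (0.0489)² × 6.377 = 0.0152 W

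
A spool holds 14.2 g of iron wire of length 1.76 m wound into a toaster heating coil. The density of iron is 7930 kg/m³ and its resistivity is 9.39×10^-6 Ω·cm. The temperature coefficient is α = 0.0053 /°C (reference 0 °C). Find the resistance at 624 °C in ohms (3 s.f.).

ρ = 9.39×10^-6 Ω·cm = 9.39×10^-8 Ω·m
A = m/(density·L) = 0.0142/(7930×1.76) = 1.0174e-06 m²
R = ρL/A = (9.39×10^-8)(1.76)/(1.0174e-06) = 0.1624 Ω
R(624 °C) = 0.1624 × (1 + 0.0053×624) = 0.700 Ω

0.700 Ω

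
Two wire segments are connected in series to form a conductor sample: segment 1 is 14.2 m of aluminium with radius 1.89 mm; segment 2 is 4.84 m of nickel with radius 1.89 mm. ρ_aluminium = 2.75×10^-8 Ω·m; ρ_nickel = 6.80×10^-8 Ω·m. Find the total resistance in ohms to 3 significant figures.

0.0641 Ω

Segment 1: A = πr² = π(1.8900e-03 m)² = 1.122e-05 m²
R₁ = ρL/A = (2.75×10^-8)(14.2)/(1.122e-05) = 0.0348 Ω
R₂ = (6.80×10^-8)(4.84)/(1.122e-05) = 0.02933 Ω
R = R₁ + R₂ = 0.0641 Ω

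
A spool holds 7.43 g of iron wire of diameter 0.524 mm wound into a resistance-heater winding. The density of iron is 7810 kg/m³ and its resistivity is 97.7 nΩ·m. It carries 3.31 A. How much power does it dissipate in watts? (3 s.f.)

21.9 W

ρ = 97.7 nΩ·m = 9.77×10^-8 Ω·m
A = π(d/2)² = π(2.6200e-04 m)² = 2.1565e-07 m²
L = m/(density·A) = 0.00743/(7810×2.1565e-07) = 4.411 m
R = ρL/A = (9.77×10^-8)(4.411)/(2.1565e-07) = 1.999 Ω
P = I²R = (3.31)² × 1.999 = 21.9 W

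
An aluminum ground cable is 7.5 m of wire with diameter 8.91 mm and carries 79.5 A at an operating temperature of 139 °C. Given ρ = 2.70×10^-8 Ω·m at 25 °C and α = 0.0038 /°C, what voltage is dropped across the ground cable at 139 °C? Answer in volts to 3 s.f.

A = π(d/2)² = π(4.4550e-03 m)² = 6.235e-05 m²
R₍25₎ = ρL/A = (2.70×10^-8)(7.5)/(6.235e-05) = 0.003248 Ω
R₍139₎ = R₍25₎(1 + αΔT) = 0.003248 × (1 + 0.0038×114) = 0.004655 Ω
V = IR = 79.5 × 0.004655 = 0.370 V

0.370 V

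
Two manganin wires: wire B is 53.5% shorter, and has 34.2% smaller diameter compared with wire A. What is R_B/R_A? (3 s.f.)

1.07

R ∝ L/d², so R_B/R_A = (1 − 53.5/100) × (1 − 34.2/100)⁻²
= 0.465 × 2.31 = 1.07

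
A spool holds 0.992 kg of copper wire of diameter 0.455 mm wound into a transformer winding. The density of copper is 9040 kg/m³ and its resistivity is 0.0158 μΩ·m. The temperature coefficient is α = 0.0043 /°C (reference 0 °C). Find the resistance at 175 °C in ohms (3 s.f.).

ρ = 0.0158 μΩ·m = 1.58×10^-8 Ω·m
A = π(d/2)² = π(2.2750e-04 m)² = 1.6260e-07 m²
L = m/(density·A) = 0.992/(9040×1.6260e-07) = 674.9 m
R = ρL/A = (1.58×10^-8)(674.9)/(1.6260e-07) = 65.58 Ω
R(175 °C) = 65.58 × (1 + 0.0043×175) = 115 Ω

115 Ω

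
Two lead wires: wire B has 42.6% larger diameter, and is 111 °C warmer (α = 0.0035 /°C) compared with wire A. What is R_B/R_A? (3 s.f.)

0.683

R ∝ ρL/d² with ρ ∝ (1+αΔT), so R_B/R_A = (1 + 42.6/100)⁻² × (1 + 0.0035×111)
= 0.4918 × 1.389 = 0.683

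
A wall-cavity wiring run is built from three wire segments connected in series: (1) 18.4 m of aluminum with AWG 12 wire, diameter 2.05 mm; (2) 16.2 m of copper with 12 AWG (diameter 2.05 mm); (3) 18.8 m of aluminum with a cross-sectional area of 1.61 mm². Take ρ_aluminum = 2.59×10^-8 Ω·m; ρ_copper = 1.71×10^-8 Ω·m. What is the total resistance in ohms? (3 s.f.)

0.531 Ω

Seg 1: A = π(2.05/2 mm)² = π(1.0250e-03 m)² = 3.301e-06 m²
R_1 = (2.59×10^-8)(18.4)/(3.301e-06) = 0.1444 Ω
Seg 2: A = π(2.05/2 mm)² = π(1.0250e-03 m)² = 3.301e-06 m²
R_2 = (1.71×10^-8)(16.2)/(3.301e-06) = 0.08393 Ω
Seg 3: A = 1.61 mm² = 1.610e-06 m²
R_3 = (2.59×10^-8)(18.8)/(1.610e-06) = 0.3024 Ω
R_total = R_1 + R_2 + R_3 = 0.531 Ω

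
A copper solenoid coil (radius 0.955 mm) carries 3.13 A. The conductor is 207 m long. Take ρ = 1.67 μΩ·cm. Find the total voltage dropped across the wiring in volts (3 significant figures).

ρ = 1.67 μΩ·cm = 1.67×10^-8 Ω·m
A = πr² = π(9.5500e-04 m)² = 2.865e-06 m²
R = ρL/A = (1.67×10^-8)(207)/(2.865e-06) = 1.207 Ω
V = IR = 3.13 × 1.207 = 3.78 V

3.78 V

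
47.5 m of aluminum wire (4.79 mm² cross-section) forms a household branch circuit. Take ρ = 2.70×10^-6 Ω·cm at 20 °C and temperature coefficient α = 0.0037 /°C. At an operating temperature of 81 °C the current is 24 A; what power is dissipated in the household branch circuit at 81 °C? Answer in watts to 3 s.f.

ρ = 2.70×10^-6 Ω·cm = 2.70×10^-8 Ω·m
A = 4.79 mm² = 4.790e-06 m²
R₍20₎ = ρL/A = (2.70×10^-8)(47.5)/(4.790e-06) = 0.2677 Ω
R₍81₎ = R₍20₎(1 + αΔT) = 0.2677 × (1 + 0.0037×61) = 0.3282 Ω
P = I²R = (24)² × 0.3282 = 189 W

189 W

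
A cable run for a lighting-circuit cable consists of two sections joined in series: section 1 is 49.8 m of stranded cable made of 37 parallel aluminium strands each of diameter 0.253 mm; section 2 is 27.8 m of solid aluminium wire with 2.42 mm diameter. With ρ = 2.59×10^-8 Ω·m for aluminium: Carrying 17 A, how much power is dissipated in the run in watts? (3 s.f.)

246 W

Section 1: A_strand = π(1.2650e-04)² = 5.027e-08 m²; R₁ = ρL/(N·A_s) = (2.59×10^-8)(49.8)/(37×5.027e-08) = 0.6934 Ω
Section 2: A = π(d/2)² = π(1.2100e-03 m)² = 4.600e-06 m²
R₂ = (2.59×10^-8)(27.8)/(4.600e-06) = 0.1565 Ω
R = R₁ + R₂ = 0.85 Ω
P = I²R = (17)² × 0.85 = 246 W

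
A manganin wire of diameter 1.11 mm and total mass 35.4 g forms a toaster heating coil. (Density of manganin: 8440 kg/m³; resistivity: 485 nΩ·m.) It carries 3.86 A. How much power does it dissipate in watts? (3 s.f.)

ρ = 485 nΩ·m = 4.85×10^-7 Ω·m
A = π(d/2)² = π(5.5500e-04 m)² = 9.6769e-07 m²
L = m/(density·A) = 0.0354/(8440×9.6769e-07) = 4.334 m
R = ρL/A = (4.85×10^-7)(4.334)/(9.6769e-07) = 2.172 Ω
P = I²R = (3.86)² × 2.172 = 32.4 W

32.4 W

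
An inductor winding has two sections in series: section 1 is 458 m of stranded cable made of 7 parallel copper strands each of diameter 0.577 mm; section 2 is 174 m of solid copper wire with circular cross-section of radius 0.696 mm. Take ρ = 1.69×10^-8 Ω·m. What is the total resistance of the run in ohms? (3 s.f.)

6.16 Ω

Section 1: A_strand = π(2.8850e-04)² = 2.615e-07 m²; R₁ = ρL/(N·A_s) = (1.69×10^-8)(458)/(7×2.615e-07) = 4.229 Ω
Section 2: A = πr² = π(6.9600e-04 m)² = 1.522e-06 m²
R₂ = (1.69×10^-8)(174)/(1.522e-06) = 1.932 Ω
R = R₁ + R₂ = 6.16 Ω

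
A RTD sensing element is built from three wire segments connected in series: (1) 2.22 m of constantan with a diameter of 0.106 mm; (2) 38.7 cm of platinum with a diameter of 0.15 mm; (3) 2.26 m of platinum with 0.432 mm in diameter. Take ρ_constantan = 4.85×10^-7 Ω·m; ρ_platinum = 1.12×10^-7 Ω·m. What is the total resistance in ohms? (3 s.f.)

Seg 1: A = π(d/2)² = π(5.3000e-05 m)² = 8.825e-09 m²
R_1 = (4.85×10^-7)(2.22)/(8.825e-09) = 122 Ω
Seg 2: A = π(d/2)² = π(7.5000e-05 m)² = 1.767e-08 m²
R_2 = (1.12×10^-7)(0.387)/(1.767e-08) = 2.453 Ω
Seg 3: A = π(d/2)² = π(2.1600e-04 m)² = 1.466e-07 m²
R_3 = (1.12×10^-7)(2.26)/(1.466e-07) = 1.727 Ω
R_total = R_1 + R_2 + R_3 = 126 Ω

126 Ω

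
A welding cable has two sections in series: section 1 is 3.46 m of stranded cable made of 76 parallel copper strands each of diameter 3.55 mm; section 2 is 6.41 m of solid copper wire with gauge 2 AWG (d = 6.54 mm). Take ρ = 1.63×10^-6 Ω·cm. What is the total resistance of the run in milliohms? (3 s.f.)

3.19 mΩ

ρ = 1.63×10^-6 Ω·cm = 1.63×10^-8 Ω·m
Section 1: A_strand = π(1.7750e-03)² = 9.898e-06 m²; R₁ = ρL/(N·A_s) = (1.63×10^-8)(3.46)/(76×9.898e-06) = 7.497×10^-5 Ω
Section 2: A = π(6.54/2 mm)² = π(3.2700e-03 m)² = 3.359e-05 m²
R₂ = (1.63×10^-8)(6.41)/(3.359e-05) = 0.00311 Ω
R = R₁ + R₂ = 3.19 mΩ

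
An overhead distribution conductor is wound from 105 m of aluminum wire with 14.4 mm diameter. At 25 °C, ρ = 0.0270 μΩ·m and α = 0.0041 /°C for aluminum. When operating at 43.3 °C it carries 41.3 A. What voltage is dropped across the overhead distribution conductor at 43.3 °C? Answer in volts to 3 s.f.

0.773 V

ρ = 0.0270 μΩ·m = 2.70×10^-8 Ω·m
A = π(d/2)² = π(7.2000e-03 m)² = 1.629e-04 m²
R₍25₎ = ρL/A = (2.70×10^-8)(105)/(1.629e-04) = 0.01741 Ω
R₍43.3₎ = R₍25₎(1 + αΔT) = 0.01741 × (1 + 0.0041×18.3) = 0.01871 Ω
V = IR = 41.3 × 0.01871 = 0.773 V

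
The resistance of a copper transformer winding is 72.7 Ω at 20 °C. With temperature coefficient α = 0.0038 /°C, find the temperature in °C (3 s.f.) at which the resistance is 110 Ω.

R = R₀(1 + α(T − T₀)) ⇒ T = T₀ + (R/R₀ − 1)/α
T = 20 + (110/72.7 − 1)/0.0038 = 20 + (0.5131)/0.0038 = 155 °C

155 °C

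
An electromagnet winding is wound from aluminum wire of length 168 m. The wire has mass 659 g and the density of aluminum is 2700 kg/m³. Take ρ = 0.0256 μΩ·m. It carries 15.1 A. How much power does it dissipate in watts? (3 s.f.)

675 W

ρ = 0.0256 μΩ·m = 2.56×10^-8 Ω·m
A = m/(density·L) = 0.659/(2700×168) = 1.4528e-06 m²
R = ρL/A = (2.56×10^-8)(168)/(1.4528e-06) = 2.96 Ω
P = I²R = (15.1)² × 2.96 = 675 W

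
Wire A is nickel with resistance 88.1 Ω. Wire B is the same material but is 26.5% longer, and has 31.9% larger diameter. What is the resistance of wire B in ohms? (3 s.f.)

64.1 Ω

R ∝ L/d², so R_B/R_A = (1 + 26.5/100) × (1 + 31.9/100)⁻²
= 1.265 × 0.5748 = 0.7271
R_B = 0.7271 × 88.1 = 64.1 Ω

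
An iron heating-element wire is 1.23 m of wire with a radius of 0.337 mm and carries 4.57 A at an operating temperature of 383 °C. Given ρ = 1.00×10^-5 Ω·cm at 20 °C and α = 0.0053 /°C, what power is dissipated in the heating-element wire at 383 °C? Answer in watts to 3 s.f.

ρ = 1.00×10^-5 Ω·cm = 1.00×10^-7 Ω·m
A = πr² = π(3.3700e-04 m)² = 3.568e-07 m²
R₍20₎ = ρL/A = (1.00×10^-7)(1.23)/(3.568e-07) = 0.3447 Ω
R₍383₎ = R₍20₎(1 + αΔT) = 0.3447 × (1 + 0.0053×363) = 1.008 Ω
P = I²R = (4.57)² × 1.008 = 21.1 W

21.1 W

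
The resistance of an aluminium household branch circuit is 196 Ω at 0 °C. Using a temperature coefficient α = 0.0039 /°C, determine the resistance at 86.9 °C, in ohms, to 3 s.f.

ΔT = 86.9 − 0 = 86.9 °C
R = R₀(1 + αΔT) = 196 × (1 + 0.0039×86.9) = 196 × 1.339 = 262 Ω

262 Ω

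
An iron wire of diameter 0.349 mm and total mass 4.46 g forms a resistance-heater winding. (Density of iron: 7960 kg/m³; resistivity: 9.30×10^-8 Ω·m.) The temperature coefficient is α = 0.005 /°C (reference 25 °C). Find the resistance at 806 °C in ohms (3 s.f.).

A = π(d/2)² = π(1.7450e-04 m)² = 9.5662e-08 m²
L = m/(density·A) = 0.00446/(7960×9.5662e-08) = 5.857 m
R = ρL/A = (9.30×10^-8)(5.857)/(9.5662e-08) = 5.694 Ω
R(806 °C) = 5.694 × (1 + 0.005×781) = 27.9 Ω

27.9 Ω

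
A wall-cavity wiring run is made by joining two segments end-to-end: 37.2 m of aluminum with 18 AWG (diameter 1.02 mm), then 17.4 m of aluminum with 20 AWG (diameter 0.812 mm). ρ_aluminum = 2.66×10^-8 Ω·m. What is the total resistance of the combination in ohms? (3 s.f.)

Segment 1: A = π(1.02/2 mm)² = π(5.1000e-04 m)² = 8.171e-07 m²
R₁ = ρL/A = (2.66×10^-8)(37.2)/(8.171e-07) = 1.211 Ω
Segment 2: A = π(0.812/2 mm)² = π(4.0600e-04 m)² = 5.178e-07 m²
R₂ = (2.66×10^-8)(17.4)/(5.178e-07) = 0.8938 Ω
R = R₁ + R₂ = 2.10 Ω

2.10 Ω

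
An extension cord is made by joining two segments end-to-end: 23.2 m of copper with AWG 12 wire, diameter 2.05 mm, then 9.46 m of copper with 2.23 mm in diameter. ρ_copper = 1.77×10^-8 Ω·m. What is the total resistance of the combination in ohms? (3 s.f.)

Segment 1: A = π(2.05/2 mm)² = π(1.0250e-03 m)² = 3.301e-06 m²
R₁ = ρL/A = (1.77×10^-8)(23.2)/(3.301e-06) = 0.1244 Ω
Segment 2: A = π(d/2)² = π(1.1150e-03 m)² = 3.906e-06 m²
R₂ = (1.77×10^-8)(9.46)/(3.906e-06) = 0.04287 Ω
R = R₁ + R₂ = 0.167 Ω

0.167 Ω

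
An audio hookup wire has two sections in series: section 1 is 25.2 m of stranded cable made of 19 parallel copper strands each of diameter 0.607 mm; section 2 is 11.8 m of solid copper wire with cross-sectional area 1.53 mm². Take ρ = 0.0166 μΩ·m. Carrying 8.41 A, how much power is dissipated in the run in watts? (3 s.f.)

14.4 W

ρ = 0.0166 μΩ·m = 1.66×10^-8 Ω·m
Section 1: A_strand = π(3.0350e-04)² = 2.894e-07 m²; R₁ = ρL/(N·A_s) = (1.66×10^-8)(25.2)/(19×2.894e-07) = 0.07608 Ω
Section 2: A = 1.53 mm² = 1.530e-06 m²
R₂ = (1.66×10^-8)(11.8)/(1.530e-06) = 0.128 Ω
R = R₁ + R₂ = 0.2041 Ω
P = I²R = (8.41)² × 0.2041 = 14.4 W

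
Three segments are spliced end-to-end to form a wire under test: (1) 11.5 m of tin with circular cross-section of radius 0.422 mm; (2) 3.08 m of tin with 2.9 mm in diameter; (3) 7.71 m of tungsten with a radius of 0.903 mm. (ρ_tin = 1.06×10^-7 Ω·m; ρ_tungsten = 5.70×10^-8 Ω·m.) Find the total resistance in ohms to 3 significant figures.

2.40 Ω

Seg 1: A = πr² = π(4.2200e-04 m)² = 5.595e-07 m²
R_1 = (1.06×10^-7)(11.5)/(5.595e-07) = 2.179 Ω
Seg 2: A = π(d/2)² = π(1.4500e-03 m)² = 6.605e-06 m²
R_2 = (1.06×10^-7)(3.08)/(6.605e-06) = 0.04943 Ω
Seg 3: A = πr² = π(9.0300e-04 m)² = 2.562e-06 m²
R_3 = (5.70×10^-8)(7.71)/(2.562e-06) = 0.1716 Ω
R_total = R_1 + R_2 + R_3 = 2.40 Ω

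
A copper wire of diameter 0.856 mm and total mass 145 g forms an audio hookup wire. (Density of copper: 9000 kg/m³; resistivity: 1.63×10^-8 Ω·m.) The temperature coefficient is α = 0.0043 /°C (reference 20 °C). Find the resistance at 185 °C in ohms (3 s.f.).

A = π(d/2)² = π(4.2800e-04 m)² = 5.7549e-07 m²
L = m/(density·A) = 0.145/(9000×5.7549e-07) = 28 m
R = ρL/A = (1.63×10^-8)(28)/(5.7549e-07) = 0.7929 Ω
R(185 °C) = 0.7929 × (1 + 0.0043×165) = 1.36 Ω

1.36 Ω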